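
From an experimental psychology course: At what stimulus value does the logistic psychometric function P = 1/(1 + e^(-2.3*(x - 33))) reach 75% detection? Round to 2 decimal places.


At P = 0.75: 0.75 = 1/(1 + e^(-k*(x-x0)))
Solving: e^(-k*(x-x0)) = 1/3
x = x0 + ln(3)/k
ln(3) = 1.0986
x = 33 + 1.0986/2.3
= 33 + 0.4777
= 33.48


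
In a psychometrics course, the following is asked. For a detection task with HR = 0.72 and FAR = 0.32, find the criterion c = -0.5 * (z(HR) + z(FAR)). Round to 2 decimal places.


c = -0.5 * (z(HR) + z(FAR))
z(0.72) = 0.5828
z(0.32) = -0.4677
c = -0.5 * (0.5828 + -0.4677)
= -0.5 * 0.1151
= -0.06


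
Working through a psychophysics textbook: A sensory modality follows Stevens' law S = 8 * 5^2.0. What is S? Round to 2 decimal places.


S = 8 * 5^2.0
5^2.0 = 25.0
S = 8 * 25.0
= 200.00


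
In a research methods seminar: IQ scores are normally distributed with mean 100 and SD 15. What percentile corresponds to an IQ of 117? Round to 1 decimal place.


z = (IQ - mean) / SD
z = (117 - 100) / 15 = 1.1333
Percentile = Phi(1.1333) * 100
Phi(1.1333) = 0.871456
= 87.1


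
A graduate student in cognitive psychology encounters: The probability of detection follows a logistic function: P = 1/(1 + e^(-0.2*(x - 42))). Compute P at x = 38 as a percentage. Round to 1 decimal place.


P(x) = 1/(1 + e^(-0.2*(38 - 42)))
Exponent = -0.2 * -4 = 0.8
e^(0.8) = 2.225541
P = 1/(1 + 2.225541) = 0.310026
Percentage = 31.0


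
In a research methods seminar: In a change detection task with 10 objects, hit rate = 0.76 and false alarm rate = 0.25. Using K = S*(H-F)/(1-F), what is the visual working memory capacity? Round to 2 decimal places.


K = S * (H - F) / (1 - F)
H - F = 0.51
1 - F = 0.75
K = 10 * 0.51 / 0.75
= 6.80


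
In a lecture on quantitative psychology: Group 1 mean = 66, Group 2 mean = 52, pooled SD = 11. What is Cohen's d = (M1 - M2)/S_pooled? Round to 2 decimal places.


Cohen's d = (M1 - M2) / S_pooled
= (66 - 52) / 11
= 14 / 11
= 1.27


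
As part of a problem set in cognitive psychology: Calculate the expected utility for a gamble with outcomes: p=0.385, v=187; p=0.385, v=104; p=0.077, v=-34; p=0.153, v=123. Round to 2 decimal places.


EU = sum(p_i * v_i)
0.385 * 187 = 71.995
0.385 * 104 = 40.04
0.077 * -34 = -2.618
0.153 * 123 = 18.819
EU = 71.995 + 40.04 + -2.618 + 18.819
= 128.24


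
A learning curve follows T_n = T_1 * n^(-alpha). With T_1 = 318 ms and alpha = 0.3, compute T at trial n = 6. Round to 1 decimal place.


T_n = 318 * 6^(-0.3)
6^(-0.3) = 0.584191
T_n = 318 * 0.584191
= 185.8 ms


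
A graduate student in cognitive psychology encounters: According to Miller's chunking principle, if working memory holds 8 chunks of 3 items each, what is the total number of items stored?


Total items = chunks * items_per_chunk
= 8 * 3
= 24


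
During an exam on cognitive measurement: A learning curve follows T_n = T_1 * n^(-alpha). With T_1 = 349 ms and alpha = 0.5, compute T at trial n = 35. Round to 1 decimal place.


T_n = 349 * 35^(-0.5)
35^(-0.5) = 0.169031
T_n = 349 * 0.169031
= 59.0 ms


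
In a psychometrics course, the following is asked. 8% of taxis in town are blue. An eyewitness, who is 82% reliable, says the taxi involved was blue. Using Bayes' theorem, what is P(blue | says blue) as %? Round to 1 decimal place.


P(blue | says blue) = P(says blue | blue)*P(blue) / [P(says blue | blue)*P(blue) + P(says blue | not blue)*P(not blue)]
Numerator = 0.82 * 0.08 = 0.0656
False identification = 0.18 * 0.92 = 0.1656
P = 0.0656 / (0.0656 + 0.1656)
= 0.0656 / 0.2312
As percentage = 28.4


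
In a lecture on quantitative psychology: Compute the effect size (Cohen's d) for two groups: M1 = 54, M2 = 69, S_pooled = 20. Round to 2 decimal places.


Cohen's d = (M1 - M2) / S_pooled
= (54 - 69) / 20
= -15 / 20
= -0.75


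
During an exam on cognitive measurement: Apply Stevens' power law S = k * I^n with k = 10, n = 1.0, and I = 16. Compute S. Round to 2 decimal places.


S = 10 * 16^1.0
16^1.0 = 16.0
S = 10 * 16.0
= 160.00


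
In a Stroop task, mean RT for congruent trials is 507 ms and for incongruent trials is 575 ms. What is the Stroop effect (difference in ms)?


Stroop effect = RT(incongruent) - RT(congruent)
= 575 - 507
= 68 ms


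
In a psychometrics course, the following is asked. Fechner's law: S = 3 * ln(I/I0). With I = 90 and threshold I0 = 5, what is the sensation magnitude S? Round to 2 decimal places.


S = 3 * ln(90/5)
I/I0 = 18.0
ln(18.0) = 2.8904
S = 3 * 2.8904
= 8.67


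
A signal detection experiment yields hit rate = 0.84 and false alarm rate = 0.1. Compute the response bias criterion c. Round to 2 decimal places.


c = -0.5 * (z(HR) + z(FAR))
z(0.84) = 0.9945
z(0.1) = -1.2816
c = -0.5 * (0.9945 + -1.2816)
= -0.5 * -0.2871
= 0.14


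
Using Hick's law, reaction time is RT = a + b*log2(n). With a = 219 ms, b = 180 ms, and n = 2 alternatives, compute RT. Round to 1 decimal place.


RT = 219 + 180 * log2(2)
log2(2) = 1.0
RT = 219 + 180 * 1.0
= 219 + 180.0
= 399.0 ms


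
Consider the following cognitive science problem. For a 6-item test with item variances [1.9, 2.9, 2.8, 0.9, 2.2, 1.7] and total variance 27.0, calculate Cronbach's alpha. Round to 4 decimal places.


alpha = (k/(k-1)) * (1 - sum(s_i^2)/s_total^2)
sum(item variances) = 12.4
k/(k-1) = 6/5 = 1.2
1 - 12.4/27.0 = 1 - 0.459259 = 0.540741
alpha = 1.2 * 0.540741
= 0.6489


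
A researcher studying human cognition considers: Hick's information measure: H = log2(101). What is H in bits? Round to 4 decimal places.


H = log2(n)
H = log2(101)
= 6.6582


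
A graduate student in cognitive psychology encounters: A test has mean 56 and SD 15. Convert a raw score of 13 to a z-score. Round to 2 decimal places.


z = (X - mu) / sigma
= (13 - 56) / 15
= -43 / 15
= -2.87


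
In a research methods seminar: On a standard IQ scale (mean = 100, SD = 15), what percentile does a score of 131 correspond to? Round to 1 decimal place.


z = (IQ - mean) / SD
z = (131 - 100) / 15 = 2.0667
Percentile = Phi(2.0667) * 100
Phi(2.0667) = 0.980619
= 98.1


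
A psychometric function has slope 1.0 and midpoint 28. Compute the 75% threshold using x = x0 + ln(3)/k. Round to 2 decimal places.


At P = 0.75: 0.75 = 1/(1 + e^(-k*(x-x0)))
Solving: e^(-k*(x-x0)) = 1/3
x = x0 + ln(3)/k
ln(3) = 1.0986
x = 28 + 1.0986/1.0
= 28 + 1.0986
= 29.10


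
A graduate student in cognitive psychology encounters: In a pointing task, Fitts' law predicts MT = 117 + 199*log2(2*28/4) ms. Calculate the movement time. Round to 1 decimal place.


MT = 117 + 199 * log2(2*28/4)
2D/W = 14.0
log2(14.0) = 3.8074
MT = 117 + 199 * 3.8074
= 874.7 ms


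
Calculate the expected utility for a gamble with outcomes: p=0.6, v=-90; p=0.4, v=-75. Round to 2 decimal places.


EU = sum(p_i * v_i)
0.6 * -90 = -54.0
0.4 * -75 = -30.0
EU = -54.0 + -30.0
= -84.00


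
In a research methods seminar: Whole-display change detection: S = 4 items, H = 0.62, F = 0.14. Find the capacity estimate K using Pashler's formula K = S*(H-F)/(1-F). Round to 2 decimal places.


K = S * (H - F) / (1 - F)
H - F = 0.48
1 - F = 0.86
K = 4 * 0.48 / 0.86
= 2.23


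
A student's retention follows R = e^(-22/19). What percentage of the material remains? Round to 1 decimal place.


R = e^(-t/S)
-t/S = -22/19 = -1.157895
R = e^(-1.157895) = 0.314147
Percentage = 0.314147 * 100
= 31.4


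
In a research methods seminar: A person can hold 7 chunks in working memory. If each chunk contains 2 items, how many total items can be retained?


Total items = chunks * items_per_chunk
= 7 * 2
= 14


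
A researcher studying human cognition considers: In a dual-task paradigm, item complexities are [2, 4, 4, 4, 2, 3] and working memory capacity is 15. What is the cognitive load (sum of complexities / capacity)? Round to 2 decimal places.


Total complexity = 2 + 4 + 4 + 4 + 2 + 3 = 19
Load = total / capacity = 19 / 15
= 1.27


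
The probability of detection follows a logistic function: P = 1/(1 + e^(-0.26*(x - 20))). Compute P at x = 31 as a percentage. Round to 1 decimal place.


P(x) = 1/(1 + e^(-0.26*(31 - 20)))
Exponent = -0.26 * 11 = -2.86
e^(-2.86) = 0.057269
P = 1/(1 + 0.057269) = 0.945833
Percentage = 94.6


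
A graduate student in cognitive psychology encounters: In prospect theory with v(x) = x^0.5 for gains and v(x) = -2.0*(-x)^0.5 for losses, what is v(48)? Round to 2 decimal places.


Since x = 48 >= 0, use v(x) = x^0.5
48^0.5 = 6.9282
v(48) = 6.93


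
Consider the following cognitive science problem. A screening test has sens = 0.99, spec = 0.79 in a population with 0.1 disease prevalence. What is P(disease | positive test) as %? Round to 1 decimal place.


PPV = (sens * prev) / (sens * prev + (1-spec) * (1-prev))
Numerator = 0.99 * 0.1 = 0.099
P(positive and no disease) = (1 - spec) * (1 - prev) = (1 - 0.79) * (1 - 0.1) = 0.189
Denominator = 0.099 + 0.189 = 0.288
PPV = 0.099 / 0.288 = 0.34375
As percentage = 34.4


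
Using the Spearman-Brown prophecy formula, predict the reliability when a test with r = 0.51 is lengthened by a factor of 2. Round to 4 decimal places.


r_new = n*r / (1 + (n-1)*r)
Numerator = 2 * 0.51 = 1.02
Denominator = 1 + 1 * 0.51 = 1.51
r_new = 1.02 / 1.51
= 0.6755


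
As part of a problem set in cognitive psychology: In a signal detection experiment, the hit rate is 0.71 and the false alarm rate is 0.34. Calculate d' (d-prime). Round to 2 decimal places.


d' = z(HR) - z(FAR)
z(0.71) = 0.5534
z(0.34) = -0.4125
d' = 0.5534 - -0.4125
= 0.97


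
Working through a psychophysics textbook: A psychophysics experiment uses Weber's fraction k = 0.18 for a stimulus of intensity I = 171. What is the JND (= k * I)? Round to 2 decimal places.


JND = k * I
JND = 0.18 * 171
= 30.78


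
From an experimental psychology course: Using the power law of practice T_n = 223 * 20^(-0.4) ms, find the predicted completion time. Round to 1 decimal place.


T_n = 223 * 20^(-0.4)
20^(-0.4) = 0.301709
T_n = 223 * 0.301709
= 67.3 ms


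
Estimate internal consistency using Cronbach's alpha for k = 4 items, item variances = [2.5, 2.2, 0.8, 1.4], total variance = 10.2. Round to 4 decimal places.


alpha = (k/(k-1)) * (1 - sum(s_i^2)/s_total^2)
sum(item variances) = 6.9
k/(k-1) = 4/3 = 1.333333
1 - 6.9/10.2 = 1 - 0.676471 = 0.323529
alpha = 1.333333 * 0.323529
= 0.4314


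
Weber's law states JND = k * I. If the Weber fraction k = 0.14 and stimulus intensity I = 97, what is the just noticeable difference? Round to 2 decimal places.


JND = k * I
JND = 0.14 * 97
= 13.58


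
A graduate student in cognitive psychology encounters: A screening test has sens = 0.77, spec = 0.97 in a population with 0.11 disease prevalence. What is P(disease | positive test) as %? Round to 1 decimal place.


PPV = (sens * prev) / (sens * prev + (1-spec) * (1-prev))
Numerator = 0.77 * 0.11 = 0.0847
P(positive and no disease) = (1 - spec) * (1 - prev) = (1 - 0.97) * (1 - 0.11) = 0.0267
Denominator = 0.0847 + 0.0267 = 0.1114
PPV = 0.0847 / 0.1114 = 0.760323
As percentage = 76.0


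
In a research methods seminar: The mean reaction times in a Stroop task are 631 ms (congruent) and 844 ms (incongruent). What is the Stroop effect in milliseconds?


Stroop effect = RT(incongruent) - RT(congruent)
= 844 - 631
= 213 ms


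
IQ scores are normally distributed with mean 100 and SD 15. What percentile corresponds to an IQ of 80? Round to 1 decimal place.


z = (IQ - mean) / SD
z = (80 - 100) / 15 = -1.3333
Percentile = Phi(-1.3333) * 100
Phi(-1.3333) = 0.091217
= 9.1


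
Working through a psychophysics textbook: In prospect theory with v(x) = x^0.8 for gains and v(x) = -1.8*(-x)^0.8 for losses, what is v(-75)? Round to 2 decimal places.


Since x = -75 < 0, use v(x) = -lambda*(-x)^alpha
(-x) = 75
75^0.8 = 31.6263
v(-75) = -1.8 * 31.6263
= -56.93


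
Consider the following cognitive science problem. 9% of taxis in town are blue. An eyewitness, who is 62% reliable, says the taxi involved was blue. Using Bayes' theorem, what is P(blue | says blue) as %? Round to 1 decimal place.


P(blue | says blue) = P(says blue | blue)*P(blue) / [P(says blue | blue)*P(blue) + P(says blue | not blue)*P(not blue)]
Numerator = 0.62 * 0.09 = 0.0558
False identification = 0.38 * 0.91 = 0.3458
P = 0.0558 / (0.0558 + 0.3458)
= 0.0558 / 0.4016
As percentage = 13.9


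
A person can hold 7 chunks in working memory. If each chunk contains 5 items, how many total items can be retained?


Total items = chunks * items_per_chunk
= 7 * 5
= 35


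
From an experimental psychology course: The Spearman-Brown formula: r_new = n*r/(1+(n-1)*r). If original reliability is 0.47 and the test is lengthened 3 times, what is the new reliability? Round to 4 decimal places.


r_new = n*r / (1 + (n-1)*r)
Numerator = 3 * 0.47 = 1.41
Denominator = 1 + 2 * 0.47 = 1.94
r_new = 1.41 / 1.94
= 0.7268


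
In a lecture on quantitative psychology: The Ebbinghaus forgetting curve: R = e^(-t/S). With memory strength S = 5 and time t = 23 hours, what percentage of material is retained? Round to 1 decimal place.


R = e^(-t/S)
-t/S = -23/5 = -4.6
R = e^(-4.6) = 0.010052
Percentage = 0.010052 * 100
= 1.0


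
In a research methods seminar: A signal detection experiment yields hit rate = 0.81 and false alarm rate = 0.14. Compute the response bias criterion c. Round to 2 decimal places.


c = -0.5 * (z(HR) + z(FAR))
z(0.81) = 0.8779
z(0.14) = -1.0803
c = -0.5 * (0.8779 + -1.0803)
= -0.5 * -0.2024
= 0.10


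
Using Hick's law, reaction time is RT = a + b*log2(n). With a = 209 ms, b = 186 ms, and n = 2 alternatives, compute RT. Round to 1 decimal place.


RT = 209 + 186 * log2(2)
log2(2) = 1.0
RT = 209 + 186 * 1.0
= 209 + 186.0
= 395.0 ms


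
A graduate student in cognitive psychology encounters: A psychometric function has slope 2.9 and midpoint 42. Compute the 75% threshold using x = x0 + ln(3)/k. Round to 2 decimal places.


At P = 0.75: 0.75 = 1/(1 + e^(-k*(x-x0)))
Solving: e^(-k*(x-x0)) = 1/3
x = x0 + ln(3)/k
ln(3) = 1.0986
x = 42 + 1.0986/2.9
= 42 + 0.3788
= 42.38


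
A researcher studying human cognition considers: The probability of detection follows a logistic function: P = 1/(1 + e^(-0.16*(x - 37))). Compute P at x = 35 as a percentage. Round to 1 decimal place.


P(x) = 1/(1 + e^(-0.16*(35 - 37)))
Exponent = -0.16 * -2 = 0.32
e^(0.32) = 1.377128
P = 1/(1 + 1.377128) = 0.420676
Percentage = 42.1


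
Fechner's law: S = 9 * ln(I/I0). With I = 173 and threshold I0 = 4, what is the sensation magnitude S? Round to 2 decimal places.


S = 9 * ln(173/4)
I/I0 = 43.25
ln(43.25) = 3.767
S = 9 * 3.767
= 33.90


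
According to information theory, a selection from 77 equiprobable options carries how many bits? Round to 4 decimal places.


H = log2(n)
H = log2(77)
= 6.2668


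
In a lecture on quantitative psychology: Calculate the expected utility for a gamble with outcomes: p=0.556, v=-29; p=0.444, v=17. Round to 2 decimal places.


EU = sum(p_i * v_i)
0.556 * -29 = -16.124
0.444 * 17 = 7.548
EU = -16.124 + 7.548
= -8.58


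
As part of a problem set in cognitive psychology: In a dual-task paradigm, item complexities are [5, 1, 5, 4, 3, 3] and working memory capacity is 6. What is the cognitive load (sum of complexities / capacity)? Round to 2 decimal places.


Total complexity = 5 + 1 + 5 + 4 + 3 + 3 = 21
Load = total / capacity = 21 / 6
= 3.50


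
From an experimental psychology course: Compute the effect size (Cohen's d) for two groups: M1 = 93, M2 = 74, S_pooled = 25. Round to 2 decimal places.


Cohen's d = (M1 - M2) / S_pooled
= (93 - 74) / 25
= 19 / 25
= 0.76


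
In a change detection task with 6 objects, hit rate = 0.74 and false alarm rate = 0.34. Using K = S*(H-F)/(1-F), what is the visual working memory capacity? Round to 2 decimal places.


K = S * (H - F) / (1 - F)
H - F = 0.4
1 - F = 0.66
K = 6 * 0.4 / 0.66
= 3.64


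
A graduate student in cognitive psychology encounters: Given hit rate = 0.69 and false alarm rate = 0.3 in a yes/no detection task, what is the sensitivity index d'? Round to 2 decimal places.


d' = z(HR) - z(FAR)
z(0.69) = 0.4959
z(0.3) = -0.5244
d' = 0.4959 - -0.5244
= 1.02


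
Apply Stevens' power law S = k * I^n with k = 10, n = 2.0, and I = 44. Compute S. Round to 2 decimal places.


S = 10 * 44^2.0
44^2.0 = 1936.0
S = 10 * 1936.0
= 19360.00


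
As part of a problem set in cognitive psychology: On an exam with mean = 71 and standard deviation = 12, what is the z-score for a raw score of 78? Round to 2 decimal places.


z = (X - mu) / sigma
= (78 - 71) / 12
= 7 / 12
= 0.58


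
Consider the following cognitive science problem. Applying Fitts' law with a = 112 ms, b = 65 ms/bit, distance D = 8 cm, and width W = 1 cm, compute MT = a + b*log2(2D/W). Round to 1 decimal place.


MT = 112 + 65 * log2(2*8/1)
2D/W = 16.0
log2(16.0) = 4.0
MT = 112 + 65 * 4.0
= 372.0 ms


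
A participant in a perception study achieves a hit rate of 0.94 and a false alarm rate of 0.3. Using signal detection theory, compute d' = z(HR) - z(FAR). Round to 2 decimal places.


d' = z(HR) - z(FAR)
z(0.94) = 1.5548
z(0.3) = -0.5244
d' = 1.5548 - -0.5244
= 2.08


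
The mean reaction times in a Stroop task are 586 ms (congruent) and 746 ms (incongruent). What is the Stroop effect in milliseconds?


Stroop effect = RT(incongruent) - RT(congruent)
= 746 - 586
= 160 ms


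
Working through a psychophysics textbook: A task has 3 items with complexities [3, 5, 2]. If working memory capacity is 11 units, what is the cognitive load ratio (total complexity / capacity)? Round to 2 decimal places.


Total complexity = 3 + 5 + 2 = 10
Load = total / capacity = 10 / 11
= 0.91


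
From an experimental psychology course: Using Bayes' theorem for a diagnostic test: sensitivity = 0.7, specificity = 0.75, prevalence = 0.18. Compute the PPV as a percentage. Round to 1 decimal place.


PPV = (sens * prev) / (sens * prev + (1-spec) * (1-prev))
Numerator = 0.7 * 0.18 = 0.126
P(positive and no disease) = (1 - spec) * (1 - prev) = (1 - 0.75) * (1 - 0.18) = 0.205
Denominator = 0.126 + 0.205 = 0.331
PPV = 0.126 / 0.331 = 0.380665
As percentage = 38.1


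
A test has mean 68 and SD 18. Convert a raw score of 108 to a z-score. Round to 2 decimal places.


z = (X - mu) / sigma
= (108 - 68) / 18
= 40 / 18
= 2.22


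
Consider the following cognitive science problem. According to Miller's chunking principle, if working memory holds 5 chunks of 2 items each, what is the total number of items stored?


Total items = chunks * items_per_chunk
= 5 * 2
= 10


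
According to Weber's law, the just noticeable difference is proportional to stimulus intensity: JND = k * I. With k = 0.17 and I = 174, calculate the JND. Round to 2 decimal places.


JND = k * I
JND = 0.17 * 174
= 29.58


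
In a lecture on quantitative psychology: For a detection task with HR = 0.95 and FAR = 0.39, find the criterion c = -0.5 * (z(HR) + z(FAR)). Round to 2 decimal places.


c = -0.5 * (z(HR) + z(FAR))
z(0.95) = 1.6449
z(0.39) = -0.2793
c = -0.5 * (1.6449 + -0.2793)
= -0.5 * 1.3656
= -0.68


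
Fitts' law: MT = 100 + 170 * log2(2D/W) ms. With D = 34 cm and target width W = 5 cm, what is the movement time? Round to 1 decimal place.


MT = 100 + 170 * log2(2*34/5)
2D/W = 13.6
log2(13.6) = 3.7655
MT = 100 + 170 * 3.7655
= 740.1 ms


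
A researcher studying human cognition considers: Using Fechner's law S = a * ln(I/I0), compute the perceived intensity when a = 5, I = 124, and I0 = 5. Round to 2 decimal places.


S = 5 * ln(124/5)
I/I0 = 24.8
ln(24.8) = 3.2108
S = 5 * 3.2108
= 16.05


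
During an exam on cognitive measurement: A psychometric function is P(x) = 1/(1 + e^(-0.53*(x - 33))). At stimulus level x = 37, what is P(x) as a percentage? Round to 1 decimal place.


P(x) = 1/(1 + e^(-0.53*(37 - 33)))
Exponent = -0.53 * 4 = -2.12
e^(-2.12) = 0.120032
P = 1/(1 + 0.120032) = 0.892832
Percentage = 89.3


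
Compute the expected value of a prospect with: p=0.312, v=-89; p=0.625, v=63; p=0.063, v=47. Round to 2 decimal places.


EU = sum(p_i * v_i)
0.312 * -89 = -27.768
0.625 * 63 = 39.375
0.063 * 47 = 2.961
EU = -27.768 + 39.375 + 2.961
= 14.57


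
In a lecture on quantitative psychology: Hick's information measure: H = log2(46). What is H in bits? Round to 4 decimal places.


H = log2(n)
H = log2(46)
= 5.5236


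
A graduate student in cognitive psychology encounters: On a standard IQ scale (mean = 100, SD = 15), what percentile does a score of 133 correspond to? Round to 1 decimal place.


z = (IQ - mean) / SD
z = (133 - 100) / 15 = 2.2
Percentile = Phi(2.2) * 100
Phi(2.2) = 0.986097
= 98.6


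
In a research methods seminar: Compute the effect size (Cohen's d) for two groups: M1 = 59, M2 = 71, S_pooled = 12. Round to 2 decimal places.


Cohen's d = (M1 - M2) / S_pooled
= (59 - 71) / 12
= -12 / 12
= -1.00


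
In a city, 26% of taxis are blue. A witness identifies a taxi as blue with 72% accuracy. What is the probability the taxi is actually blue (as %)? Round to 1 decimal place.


P(blue | says blue) = P(says blue | blue)*P(blue) / [P(says blue | blue)*P(blue) + P(says blue | not blue)*P(not blue)]
Numerator = 0.72 * 0.26 = 0.1872
False identification = 0.28 * 0.74 = 0.2072
P = 0.1872 / (0.1872 + 0.2072)
= 0.1872 / 0.3944
As percentage = 47.5


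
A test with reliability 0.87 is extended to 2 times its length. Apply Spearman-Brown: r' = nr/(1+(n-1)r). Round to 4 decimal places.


r_new = n*r / (1 + (n-1)*r)
Numerator = 2 * 0.87 = 1.74
Denominator = 1 + 1 * 0.87 = 1.87
r_new = 1.74 / 1.87
= 0.9305


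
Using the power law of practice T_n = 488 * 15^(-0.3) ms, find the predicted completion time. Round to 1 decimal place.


T_n = 488 * 15^(-0.3)
15^(-0.3) = 0.443785
T_n = 488 * 0.443785
= 216.6 ms


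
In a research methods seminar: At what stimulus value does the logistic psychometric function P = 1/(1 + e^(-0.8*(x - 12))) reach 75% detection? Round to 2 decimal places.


At P = 0.75: 0.75 = 1/(1 + e^(-k*(x-x0)))
Solving: e^(-k*(x-x0)) = 1/3
x = x0 + ln(3)/k
ln(3) = 1.0986
x = 12 + 1.0986/0.8
= 12 + 1.3732
= 13.37


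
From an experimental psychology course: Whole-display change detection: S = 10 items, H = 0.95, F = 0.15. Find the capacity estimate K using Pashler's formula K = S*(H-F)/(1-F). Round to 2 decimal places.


K = S * (H - F) / (1 - F)
H - F = 0.8
1 - F = 0.85
K = 10 * 0.8 / 0.85
= 9.41


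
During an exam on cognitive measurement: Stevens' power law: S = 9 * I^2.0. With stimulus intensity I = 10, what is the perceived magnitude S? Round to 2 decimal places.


S = 9 * 10^2.0
10^2.0 = 100.0
S = 9 * 100.0
= 900.00


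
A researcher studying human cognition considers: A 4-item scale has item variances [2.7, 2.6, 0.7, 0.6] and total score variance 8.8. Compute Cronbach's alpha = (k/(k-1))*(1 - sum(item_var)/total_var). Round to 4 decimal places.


alpha = (k/(k-1)) * (1 - sum(s_i^2)/s_total^2)
sum(item variances) = 6.6
k/(k-1) = 4/3 = 1.333333
1 - 6.6/8.8 = 1 - 0.75 = 0.25
alpha = 1.333333 * 0.25
= 0.3333


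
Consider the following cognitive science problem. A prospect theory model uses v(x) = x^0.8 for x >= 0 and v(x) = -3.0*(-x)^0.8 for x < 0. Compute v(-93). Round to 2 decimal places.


Since x = -93 < 0, use v(x) = -lambda*(-x)^alpha
(-x) = 93
93^0.8 = 37.5653
v(-93) = -3.0 * 37.5653
= -112.70


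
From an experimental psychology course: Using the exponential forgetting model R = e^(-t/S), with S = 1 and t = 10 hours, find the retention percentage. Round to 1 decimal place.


R = e^(-t/S)
-t/S = -10/1 = -10.0
R = e^(-10.0) = 4.5e-05
Percentage = 4.5e-05 * 100
= 0.0


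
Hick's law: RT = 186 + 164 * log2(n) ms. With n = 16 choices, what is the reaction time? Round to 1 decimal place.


RT = 186 + 164 * log2(16)
log2(16) = 4.0
RT = 186 + 164 * 4.0
= 186 + 656.0
= 842.0 ms


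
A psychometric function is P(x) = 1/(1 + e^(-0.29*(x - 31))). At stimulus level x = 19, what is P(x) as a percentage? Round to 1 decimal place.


P(x) = 1/(1 + e^(-0.29*(19 - 31)))
Exponent = -0.29 * -12 = 3.48
e^(3.48) = 32.459722
P = 1/(1 + 32.459722) = 0.029887
Percentage = 3.0


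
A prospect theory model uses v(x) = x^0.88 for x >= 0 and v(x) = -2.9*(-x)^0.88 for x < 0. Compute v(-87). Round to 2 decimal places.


Since x = -87 < 0, use v(x) = -lambda*(-x)^alpha
(-x) = 87
87^0.88 = 50.9069
v(-87) = -2.9 * 50.9069
= -147.63


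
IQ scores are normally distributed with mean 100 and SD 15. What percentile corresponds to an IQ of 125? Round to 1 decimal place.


z = (IQ - mean) / SD
z = (125 - 100) / 15 = 1.6667
Percentile = Phi(1.6667) * 100
Phi(1.6667) = 0.952213
= 95.2


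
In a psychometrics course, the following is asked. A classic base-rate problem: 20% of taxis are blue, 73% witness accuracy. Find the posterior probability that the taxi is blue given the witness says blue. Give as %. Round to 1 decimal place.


P(blue | says blue) = P(says blue | blue)*P(blue) / [P(says blue | blue)*P(blue) + P(says blue | not blue)*P(not blue)]
Numerator = 0.73 * 0.2 = 0.146
False identification = 0.27 * 0.8 = 0.216
P = 0.146 / (0.146 + 0.216)
= 0.146 / 0.362
As percentage = 40.3


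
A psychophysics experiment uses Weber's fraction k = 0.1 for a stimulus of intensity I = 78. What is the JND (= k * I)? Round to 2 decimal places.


JND = k * I
JND = 0.1 * 78
= 7.80


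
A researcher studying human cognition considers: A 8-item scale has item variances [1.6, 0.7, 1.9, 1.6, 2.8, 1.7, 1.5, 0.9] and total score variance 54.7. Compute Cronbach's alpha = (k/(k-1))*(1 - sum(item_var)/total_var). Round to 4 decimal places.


alpha = (k/(k-1)) * (1 - sum(s_i^2)/s_total^2)
sum(item variances) = 12.7
k/(k-1) = 8/7 = 1.142857
1 - 12.7/54.7 = 1 - 0.232176 = 0.767824
alpha = 1.142857 * 0.767824
= 0.8775


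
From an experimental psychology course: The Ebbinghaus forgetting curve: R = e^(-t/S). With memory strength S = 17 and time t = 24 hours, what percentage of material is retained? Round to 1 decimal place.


R = e^(-t/S)
-t/S = -24/17 = -1.411765
R = e^(-1.411765) = 0.243713
Percentage = 0.243713 * 100
= 24.4


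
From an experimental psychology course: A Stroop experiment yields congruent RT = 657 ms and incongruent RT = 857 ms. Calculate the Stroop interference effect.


Stroop effect = RT(incongruent) - RT(congruent)
= 857 - 657
= 200 ms


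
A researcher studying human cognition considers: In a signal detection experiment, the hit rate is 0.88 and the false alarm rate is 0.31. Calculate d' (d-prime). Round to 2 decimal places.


d' = z(HR) - z(FAR)
z(0.88) = 1.175
z(0.31) = -0.4959
d' = 1.175 - -0.4959
= 1.67


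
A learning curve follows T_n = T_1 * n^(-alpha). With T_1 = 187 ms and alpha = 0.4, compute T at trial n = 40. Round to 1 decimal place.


T_n = 187 * 40^(-0.4)
40^(-0.4) = 0.228653
T_n = 187 * 0.228653
= 42.8 ms


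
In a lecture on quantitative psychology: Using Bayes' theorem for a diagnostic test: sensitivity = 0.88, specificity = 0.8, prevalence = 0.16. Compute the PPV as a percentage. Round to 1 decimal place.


PPV = (sens * prev) / (sens * prev + (1-spec) * (1-prev))
Numerator = 0.88 * 0.16 = 0.1408
P(positive and no disease) = (1 - spec) * (1 - prev) = (1 - 0.8) * (1 - 0.16) = 0.168
Denominator = 0.1408 + 0.168 = 0.3088
PPV = 0.1408 / 0.3088 = 0.455959
As percentage = 45.6


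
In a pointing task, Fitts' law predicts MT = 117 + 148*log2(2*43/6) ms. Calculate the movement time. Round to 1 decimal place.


MT = 117 + 148 * log2(2*43/6)
2D/W = 14.333333
log2(14.333333) = 3.8413
MT = 117 + 148 * 3.8413
= 685.5 ms


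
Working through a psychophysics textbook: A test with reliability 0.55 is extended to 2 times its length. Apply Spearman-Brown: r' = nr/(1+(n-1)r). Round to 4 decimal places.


r_new = n*r / (1 + (n-1)*r)
Numerator = 2 * 0.55 = 1.1
Denominator = 1 + 1 * 0.55 = 1.55
r_new = 1.1 / 1.55
= 0.7097


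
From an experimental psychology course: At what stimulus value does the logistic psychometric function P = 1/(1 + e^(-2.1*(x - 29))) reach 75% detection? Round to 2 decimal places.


At P = 0.75: 0.75 = 1/(1 + e^(-k*(x-x0)))
Solving: e^(-k*(x-x0)) = 1/3
x = x0 + ln(3)/k
ln(3) = 1.0986
x = 29 + 1.0986/2.1
= 29 + 0.5231
= 29.52


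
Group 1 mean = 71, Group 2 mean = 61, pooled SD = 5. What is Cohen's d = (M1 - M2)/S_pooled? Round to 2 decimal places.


Cohen's d = (M1 - M2) / S_pooled
= (71 - 61) / 5
= 10 / 5
= 2.00


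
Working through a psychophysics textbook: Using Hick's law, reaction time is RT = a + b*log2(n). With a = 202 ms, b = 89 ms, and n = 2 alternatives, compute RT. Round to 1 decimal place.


RT = 202 + 89 * log2(2)
log2(2) = 1.0
RT = 202 + 89 * 1.0
= 202 + 89.0
= 291.0 ms


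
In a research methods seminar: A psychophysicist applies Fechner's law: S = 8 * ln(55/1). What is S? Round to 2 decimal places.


S = 8 * ln(55/1)
I/I0 = 55.0
ln(55.0) = 4.0073
S = 8 * 4.0073
= 32.06


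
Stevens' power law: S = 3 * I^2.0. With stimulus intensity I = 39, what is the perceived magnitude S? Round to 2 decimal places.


S = 3 * 39^2.0
39^2.0 = 1521.0
S = 3 * 1521.0
= 4563.00


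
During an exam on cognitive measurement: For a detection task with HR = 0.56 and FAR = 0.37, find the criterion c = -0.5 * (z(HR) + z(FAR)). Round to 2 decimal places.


c = -0.5 * (z(HR) + z(FAR))
z(0.56) = 0.151
z(0.37) = -0.3319
c = -0.5 * (0.151 + -0.3319)
= -0.5 * -0.1809
= 0.09


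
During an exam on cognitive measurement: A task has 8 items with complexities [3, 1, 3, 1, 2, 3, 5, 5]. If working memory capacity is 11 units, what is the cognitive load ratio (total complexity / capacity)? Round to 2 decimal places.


Total complexity = 3 + 1 + 3 + 1 + 2 + 3 + 5 + 5 = 23
Load = total / capacity = 23 / 11
= 2.09


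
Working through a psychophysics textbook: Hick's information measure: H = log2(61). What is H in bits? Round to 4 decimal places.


H = log2(n)
H = log2(61)
= 5.9307


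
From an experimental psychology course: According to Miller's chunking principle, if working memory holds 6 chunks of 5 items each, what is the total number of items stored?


Total items = chunks * items_per_chunk
= 6 * 5
= 30


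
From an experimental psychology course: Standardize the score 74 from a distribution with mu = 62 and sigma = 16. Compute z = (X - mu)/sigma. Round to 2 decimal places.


z = (X - mu) / sigma
= (74 - 62) / 16
= 12 / 16
= 0.75


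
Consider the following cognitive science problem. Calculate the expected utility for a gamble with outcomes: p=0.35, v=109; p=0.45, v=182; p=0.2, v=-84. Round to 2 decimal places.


EU = sum(p_i * v_i)
0.35 * 109 = 38.15
0.45 * 182 = 81.9
0.2 * -84 = -16.8
EU = 38.15 + 81.9 + -16.8
= 103.25


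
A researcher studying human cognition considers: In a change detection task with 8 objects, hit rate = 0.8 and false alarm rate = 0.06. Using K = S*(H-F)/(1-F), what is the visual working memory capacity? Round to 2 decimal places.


K = S * (H - F) / (1 - F)
H - F = 0.74
1 - F = 0.94
K = 8 * 0.74 / 0.94
= 6.30


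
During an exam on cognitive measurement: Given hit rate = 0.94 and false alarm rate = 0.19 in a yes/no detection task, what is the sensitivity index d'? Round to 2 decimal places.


d' = z(HR) - z(FAR)
z(0.94) = 1.5548
z(0.19) = -0.8779
d' = 1.5548 - -0.8779
= 2.43


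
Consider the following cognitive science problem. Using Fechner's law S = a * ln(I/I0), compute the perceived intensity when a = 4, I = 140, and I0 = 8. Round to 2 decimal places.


S = 4 * ln(140/8)
I/I0 = 17.5
ln(17.5) = 2.8622
S = 4 * 2.8622
= 11.45


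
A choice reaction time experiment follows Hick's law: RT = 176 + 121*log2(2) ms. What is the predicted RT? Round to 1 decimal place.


RT = 176 + 121 * log2(2)
log2(2) = 1.0
RT = 176 + 121 * 1.0
= 176 + 121.0
= 297.0 ms


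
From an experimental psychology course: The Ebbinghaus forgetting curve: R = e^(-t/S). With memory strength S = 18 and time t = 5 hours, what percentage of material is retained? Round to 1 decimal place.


R = e^(-t/S)
-t/S = -5/18 = -0.277778
R = e^(-0.277778) = 0.757465
Percentage = 0.757465 * 100
= 75.7


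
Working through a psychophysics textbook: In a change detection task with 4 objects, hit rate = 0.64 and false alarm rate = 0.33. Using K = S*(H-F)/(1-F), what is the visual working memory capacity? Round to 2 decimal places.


K = S * (H - F) / (1 - F)
H - F = 0.31
1 - F = 0.67
K = 4 * 0.31 / 0.67
= 1.85


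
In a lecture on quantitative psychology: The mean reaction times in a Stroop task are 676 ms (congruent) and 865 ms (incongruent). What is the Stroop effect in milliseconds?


Stroop effect = RT(incongruent) - RT(congruent)
= 865 - 676
= 189 ms


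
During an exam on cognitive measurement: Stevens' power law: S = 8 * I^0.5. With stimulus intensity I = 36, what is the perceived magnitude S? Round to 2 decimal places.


S = 8 * 36^0.5
36^0.5 = 6.0
S = 8 * 6.0
= 48.00


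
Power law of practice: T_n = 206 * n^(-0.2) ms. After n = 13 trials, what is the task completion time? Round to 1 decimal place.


T_n = 206 * 13^(-0.2)
13^(-0.2) = 0.598703
T_n = 206 * 0.598703
= 123.3 ms


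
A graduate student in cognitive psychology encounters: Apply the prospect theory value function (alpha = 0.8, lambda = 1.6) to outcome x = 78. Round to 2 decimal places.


Since x = 78 >= 0, use v(x) = x^0.8
78^0.8 = 32.6344
v(78) = 32.63


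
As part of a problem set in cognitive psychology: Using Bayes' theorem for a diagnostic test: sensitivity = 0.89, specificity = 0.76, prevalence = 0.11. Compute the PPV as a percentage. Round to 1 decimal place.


PPV = (sens * prev) / (sens * prev + (1-spec) * (1-prev))
Numerator = 0.89 * 0.11 = 0.0979
P(positive and no disease) = (1 - spec) * (1 - prev) = (1 - 0.76) * (1 - 0.11) = 0.2136
Denominator = 0.0979 + 0.2136 = 0.3115
PPV = 0.0979 / 0.3115 = 0.314286
As percentage = 31.4


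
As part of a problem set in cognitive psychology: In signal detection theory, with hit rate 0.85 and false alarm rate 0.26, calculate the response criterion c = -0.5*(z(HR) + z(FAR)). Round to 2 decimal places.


c = -0.5 * (z(HR) + z(FAR))
z(0.85) = 1.0364
z(0.26) = -0.6433
c = -0.5 * (1.0364 + -0.6433)
= -0.5 * 0.3931
= -0.20


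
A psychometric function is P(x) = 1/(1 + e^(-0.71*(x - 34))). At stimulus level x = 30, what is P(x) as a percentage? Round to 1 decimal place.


P(x) = 1/(1 + e^(-0.71*(30 - 34)))
Exponent = -0.71 * -4 = 2.84
e^(2.84) = 17.115766
P = 1/(1 + 17.115766) = 0.055201
Percentage = 5.5


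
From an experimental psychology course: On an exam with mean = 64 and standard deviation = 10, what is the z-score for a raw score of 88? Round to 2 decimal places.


z = (X - mu) / sigma
= (88 - 64) / 10
= 24 / 10
= 2.40


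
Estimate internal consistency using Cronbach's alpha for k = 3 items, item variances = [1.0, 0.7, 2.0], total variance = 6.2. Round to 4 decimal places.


alpha = (k/(k-1)) * (1 - sum(s_i^2)/s_total^2)
sum(item variances) = 3.7
k/(k-1) = 3/2 = 1.5
1 - 3.7/6.2 = 1 - 0.596774 = 0.403226
alpha = 1.5 * 0.403226
= 0.6048


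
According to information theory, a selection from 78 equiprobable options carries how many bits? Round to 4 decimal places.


H = log2(n)
H = log2(78)
= 6.2854


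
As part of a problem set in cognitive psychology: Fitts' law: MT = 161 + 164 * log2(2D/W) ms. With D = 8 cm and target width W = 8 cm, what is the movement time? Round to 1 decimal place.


MT = 161 + 164 * log2(2*8/8)
2D/W = 2.0
log2(2.0) = 1.0
MT = 161 + 164 * 1.0
= 325.0 ms


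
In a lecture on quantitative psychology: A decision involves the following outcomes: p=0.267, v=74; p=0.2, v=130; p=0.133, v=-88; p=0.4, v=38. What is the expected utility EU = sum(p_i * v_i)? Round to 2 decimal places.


EU = sum(p_i * v_i)
0.267 * 74 = 19.758
0.2 * 130 = 26.0
0.133 * -88 = -11.704
0.4 * 38 = 15.2
EU = 19.758 + 26.0 + -11.704 + 15.2
= 49.25


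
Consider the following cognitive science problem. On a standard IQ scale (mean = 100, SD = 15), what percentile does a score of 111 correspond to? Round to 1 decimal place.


z = (IQ - mean) / SD
z = (111 - 100) / 15 = 0.7333
Percentile = Phi(0.7333) * 100
Phi(0.7333) = 0.768312
= 76.8


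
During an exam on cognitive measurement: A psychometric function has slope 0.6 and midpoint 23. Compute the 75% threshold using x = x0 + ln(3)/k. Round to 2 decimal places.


At P = 0.75: 0.75 = 1/(1 + e^(-k*(x-x0)))
Solving: e^(-k*(x-x0)) = 1/3
x = x0 + ln(3)/k
ln(3) = 1.0986
x = 23 + 1.0986/0.6
= 23 + 1.831
= 24.83


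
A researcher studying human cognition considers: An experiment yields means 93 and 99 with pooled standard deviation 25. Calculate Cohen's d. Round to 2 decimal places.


Cohen's d = (M1 - M2) / S_pooled
= (93 - 99) / 25
= -6 / 25
= -0.24


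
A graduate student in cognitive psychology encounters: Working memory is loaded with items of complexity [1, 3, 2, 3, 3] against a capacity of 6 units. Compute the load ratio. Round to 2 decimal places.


Total complexity = 1 + 3 + 2 + 3 + 3 = 12
Load = total / capacity = 12 / 6
= 2.00


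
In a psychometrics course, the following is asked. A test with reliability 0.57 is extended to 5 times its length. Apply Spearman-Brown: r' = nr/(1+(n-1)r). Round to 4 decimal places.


r_new = n*r / (1 + (n-1)*r)
Numerator = 5 * 0.57 = 2.85
Denominator = 1 + 4 * 0.57 = 3.28
r_new = 2.85 / 3.28
= 0.8689


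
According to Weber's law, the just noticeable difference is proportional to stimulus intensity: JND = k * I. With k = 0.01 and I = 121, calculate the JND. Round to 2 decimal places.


JND = k * I
JND = 0.01 * 121
= 1.21


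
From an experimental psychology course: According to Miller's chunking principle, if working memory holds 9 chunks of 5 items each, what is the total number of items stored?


Total items = chunks * items_per_chunk
= 9 * 5
= 45


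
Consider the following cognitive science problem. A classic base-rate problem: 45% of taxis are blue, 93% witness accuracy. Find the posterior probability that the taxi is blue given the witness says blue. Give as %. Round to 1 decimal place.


P(blue | says blue) = P(says blue | blue)*P(blue) / [P(says blue | blue)*P(blue) + P(says blue | not blue)*P(not blue)]
Numerator = 0.93 * 0.45 = 0.4185
False identification = 0.07 * 0.55 = 0.0385
P = 0.4185 / (0.4185 + 0.0385)
= 0.4185 / 0.457
As percentage = 91.6


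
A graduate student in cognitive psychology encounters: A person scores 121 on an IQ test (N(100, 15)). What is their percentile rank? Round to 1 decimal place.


z = (IQ - mean) / SD
z = (121 - 100) / 15 = 1.4
Percentile = Phi(1.4) * 100
Phi(1.4) = 0.919243
= 91.9


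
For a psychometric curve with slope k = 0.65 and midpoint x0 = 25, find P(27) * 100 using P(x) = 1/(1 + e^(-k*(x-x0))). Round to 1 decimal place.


P(x) = 1/(1 + e^(-0.65*(27 - 25)))
Exponent = -0.65 * 2 = -1.3
e^(-1.3) = 0.272532
P = 1/(1 + 0.272532) = 0.785835
Percentage = 78.6


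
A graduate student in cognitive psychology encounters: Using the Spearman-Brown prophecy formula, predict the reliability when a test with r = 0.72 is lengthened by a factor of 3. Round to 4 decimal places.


r_new = n*r / (1 + (n-1)*r)
Numerator = 3 * 0.72 = 2.16
Denominator = 1 + 2 * 0.72 = 2.44
r_new = 2.16 / 2.44
= 0.8852


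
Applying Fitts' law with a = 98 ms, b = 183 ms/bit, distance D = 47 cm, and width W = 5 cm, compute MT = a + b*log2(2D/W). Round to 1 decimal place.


MT = 98 + 183 * log2(2*47/5)
2D/W = 18.8
log2(18.8) = 4.2327
MT = 98 + 183 * 4.2327
= 872.6 ms


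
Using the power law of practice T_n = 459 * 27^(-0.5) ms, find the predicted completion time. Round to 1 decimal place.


T_n = 459 * 27^(-0.5)
27^(-0.5) = 0.19245
T_n = 459 * 0.19245
= 88.3 ms
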